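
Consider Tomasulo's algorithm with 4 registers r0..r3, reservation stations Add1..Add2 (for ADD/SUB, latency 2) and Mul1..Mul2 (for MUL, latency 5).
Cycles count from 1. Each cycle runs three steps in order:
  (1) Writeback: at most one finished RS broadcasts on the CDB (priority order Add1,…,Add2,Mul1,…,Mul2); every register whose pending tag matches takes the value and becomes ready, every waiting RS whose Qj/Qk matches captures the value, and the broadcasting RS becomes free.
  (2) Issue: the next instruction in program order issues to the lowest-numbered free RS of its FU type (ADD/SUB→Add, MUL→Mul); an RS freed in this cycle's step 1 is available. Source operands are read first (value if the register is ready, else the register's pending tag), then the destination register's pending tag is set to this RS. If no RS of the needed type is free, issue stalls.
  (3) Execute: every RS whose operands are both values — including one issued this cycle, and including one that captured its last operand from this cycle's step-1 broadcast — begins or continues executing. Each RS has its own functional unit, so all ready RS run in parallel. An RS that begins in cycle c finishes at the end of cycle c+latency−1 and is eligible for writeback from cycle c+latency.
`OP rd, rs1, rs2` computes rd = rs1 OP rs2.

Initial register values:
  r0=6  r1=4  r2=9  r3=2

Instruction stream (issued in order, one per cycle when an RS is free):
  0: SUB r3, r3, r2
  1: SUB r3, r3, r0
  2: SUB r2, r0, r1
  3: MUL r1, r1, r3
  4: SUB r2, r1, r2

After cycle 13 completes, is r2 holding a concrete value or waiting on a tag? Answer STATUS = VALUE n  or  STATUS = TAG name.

c1: issue SUB r3<-Add1 | r0:6,r1:4,r2:9,r3:Add1
c2: issue SUB r3<-Add2 | r0:6,r1:4,r2:9,r3:Add2
c3: CDB Add1=-7; issue SUB r2<-Add1 | r0:6,r1:4,r2:Add1,r3:Add2
c4: issue MUL r1<-Mul1 | r0:6,r1:Mul1,r2:Add1,r3:Add2
c5: CDB Add1=2; issue SUB r2<-Add1 | r0:6,r1:Mul1,r2:Add1,r3:Add2
c6: CDB Add2=-13 | r0:6,r1:Mul1,r2:Add1,r3:-13
c7: - | r0:6,r1:Mul1,r2:Add1,r3:-13
c8: - | r0:6,r1:Mul1,r2:Add1,r3:-13
c9: - | r0:6,r1:Mul1,r2:Add1,r3:-13
c10: - | r0:6,r1:Mul1,r2:Add1,r3:-13
c11: CDB Mul1=-52 | r0:6,r1:-52,r2:Add1,r3:-13
c12: - | r0:6,r1:-52,r2:Add1,r3:-13
c13: CDB Add1=-54 | r0:6,r1:-52,r2:-54,r3:-13

STATUS = VALUE -54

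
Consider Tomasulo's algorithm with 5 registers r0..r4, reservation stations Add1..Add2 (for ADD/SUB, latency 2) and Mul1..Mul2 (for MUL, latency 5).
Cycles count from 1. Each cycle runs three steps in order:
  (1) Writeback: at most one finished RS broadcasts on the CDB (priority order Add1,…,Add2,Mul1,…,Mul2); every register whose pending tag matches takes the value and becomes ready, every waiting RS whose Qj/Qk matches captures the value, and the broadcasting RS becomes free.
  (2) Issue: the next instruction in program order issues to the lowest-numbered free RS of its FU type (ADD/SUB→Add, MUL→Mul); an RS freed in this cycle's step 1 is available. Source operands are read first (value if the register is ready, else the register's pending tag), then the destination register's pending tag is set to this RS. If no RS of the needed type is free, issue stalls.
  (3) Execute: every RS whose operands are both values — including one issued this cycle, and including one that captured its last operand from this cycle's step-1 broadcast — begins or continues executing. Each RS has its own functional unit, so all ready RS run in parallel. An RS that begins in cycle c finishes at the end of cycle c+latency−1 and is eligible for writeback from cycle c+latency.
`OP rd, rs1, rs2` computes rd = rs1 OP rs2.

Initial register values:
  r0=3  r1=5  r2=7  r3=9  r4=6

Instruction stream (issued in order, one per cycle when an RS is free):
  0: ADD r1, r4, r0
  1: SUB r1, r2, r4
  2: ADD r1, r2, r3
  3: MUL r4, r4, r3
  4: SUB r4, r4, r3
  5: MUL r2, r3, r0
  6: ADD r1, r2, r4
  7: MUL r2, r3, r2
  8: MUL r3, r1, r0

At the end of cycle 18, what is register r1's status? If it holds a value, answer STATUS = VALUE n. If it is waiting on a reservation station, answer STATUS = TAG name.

  c1: issue ADD r1<-Add1  regs: r0:3,r1:Add1,r2:7,r3:9,r4:6
  c2: issue SUB r1<-Add2  regs: r0:3,r1:Add2,r2:7,r3:9,r4:6
  c3: CDB Add1=9; issue ADD r1<-Add1  regs: r0:3,r1:Add1,r2:7,r3:9,r4:6
  c4: CDB Add2=1; issue MUL r4<-Mul1  regs: r0:3,r1:Add1,r2:7,r3:9,r4:Mul1
  c5: CDB Add1=16; issue SUB r4<-Add1  regs: r0:3,r1:16,r2:7,r3:9,r4:Add1
  c6: issue MUL r2<-Mul2  regs: r0:3,r1:16,r2:Mul2,r3:9,r4:Add1
  c7: issue ADD r1<-Add2  regs: r0:3,r1:Add2,r2:Mul2,r3:9,r4:Add1
  c8: stall  regs: r0:3,r1:Add2,r2:Mul2,r3:9,r4:Add1
  c9: CDB Mul1=54; issue MUL r2<-Mul1  regs: r0:3,r1:Add2,r2:Mul1,r3:9,r4:Add1
  c10: stall  regs: r0:3,r1:Add2,r2:Mul1,r3:9,r4:Add1
  c11: CDB Add1=45; stall  regs: r0:3,r1:Add2,r2:Mul1,r3:9,r4:45
  c12: CDB Mul2=27; issue MUL r3<-Mul2  regs: r0:3,r1:Add2,r2:Mul1,r3:Mul2,r4:45
  c13: -  regs: r0:3,r1:Add2,r2:Mul1,r3:Mul2,r4:45
  c14: CDB Add2=72  regs: r0:3,r1:72,r2:Mul1,r3:Mul2,r4:45
  c15: -  regs: r0:3,r1:72,r2:Mul1,r3:Mul2,r4:45
  c16: -  regs: r0:3,r1:72,r2:Mul1,r3:Mul2,r4:45
  c17: CDB Mul1=243  regs: r0:3,r1:72,r2:243,r3:Mul2,r4:45
  c18: -  regs: r0:3,r1:72,r2:243,r3:Mul2,r4:45

STATUS = VALUE 72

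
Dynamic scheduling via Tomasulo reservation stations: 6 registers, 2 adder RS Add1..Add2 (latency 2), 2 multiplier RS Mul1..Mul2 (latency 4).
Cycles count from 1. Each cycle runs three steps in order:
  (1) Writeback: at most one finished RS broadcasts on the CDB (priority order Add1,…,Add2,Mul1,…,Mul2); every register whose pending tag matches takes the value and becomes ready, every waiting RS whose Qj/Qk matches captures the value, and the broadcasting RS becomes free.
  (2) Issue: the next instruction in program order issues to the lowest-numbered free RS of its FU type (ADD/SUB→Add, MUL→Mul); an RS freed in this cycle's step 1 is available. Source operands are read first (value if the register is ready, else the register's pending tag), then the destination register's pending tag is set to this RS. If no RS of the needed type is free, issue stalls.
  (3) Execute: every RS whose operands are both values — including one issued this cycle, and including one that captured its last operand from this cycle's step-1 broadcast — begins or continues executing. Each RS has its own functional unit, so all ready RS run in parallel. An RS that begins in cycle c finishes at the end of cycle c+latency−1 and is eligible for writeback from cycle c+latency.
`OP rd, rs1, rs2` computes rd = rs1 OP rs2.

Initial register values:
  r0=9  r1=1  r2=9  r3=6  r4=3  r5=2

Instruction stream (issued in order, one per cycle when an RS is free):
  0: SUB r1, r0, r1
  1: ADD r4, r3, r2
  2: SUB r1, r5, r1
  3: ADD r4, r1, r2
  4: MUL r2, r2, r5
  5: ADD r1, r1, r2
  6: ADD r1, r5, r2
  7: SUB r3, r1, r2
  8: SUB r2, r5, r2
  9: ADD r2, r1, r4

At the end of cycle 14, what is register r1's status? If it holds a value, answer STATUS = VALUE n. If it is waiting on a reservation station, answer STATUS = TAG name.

cycle 1: issue SUB r1<-Add1 // r0:9,r1:Add1,r2:9,r3:6,r4:3,r5:2
cycle 2: issue ADD r4<-Add2 // r0:9,r1:Add1,r2:9,r3:6,r4:Add2,r5:2
cycle 3: CDB Add1=8; issue SUB r1<-Add1 // r0:9,r1:Add1,r2:9,r3:6,r4:Add2,r5:2
cycle 4: CDB Add2=15; issue ADD r4<-Add2 // r0:9,r1:Add1,r2:9,r3:6,r4:Add2,r5:2
cycle 5: CDB Add1=-6; issue MUL r2<-Mul1 // r0:9,r1:-6,r2:Mul1,r3:6,r4:Add2,r5:2
cycle 6: issue ADD r1<-Add1 // r0:9,r1:Add1,r2:Mul1,r3:6,r4:Add2,r5:2
cycle 7: CDB Add2=3; issue ADD r1<-Add2 // r0:9,r1:Add2,r2:Mul1,r3:6,r4:3,r5:2
cycle 8: stall // r0:9,r1:Add2,r2:Mul1,r3:6,r4:3,r5:2
cycle 9: CDB Mul1=18; stall // r0:9,r1:Add2,r2:18,r3:6,r4:3,r5:2
cycle 10: stall // r0:9,r1:Add2,r2:18,r3:6,r4:3,r5:2
cycle 11: CDB Add1=12; issue SUB r3<-Add1 // r0:9,r1:Add2,r2:18,r3:Add1,r4:3,r5:2
cycle 12: CDB Add2=20; issue SUB r2<-Add2 // r0:9,r1:20,r2:Add2,r3:Add1,r4:3,r5:2
cycle 13: stall // r0:9,r1:20,r2:Add2,r3:Add1,r4:3,r5:2
cycle 14: CDB Add1=2; issue ADD r2<-Add1 // r0:9,r1:20,r2:Add1,r3:2,r4:3,r5:2

STATUS = VALUE 20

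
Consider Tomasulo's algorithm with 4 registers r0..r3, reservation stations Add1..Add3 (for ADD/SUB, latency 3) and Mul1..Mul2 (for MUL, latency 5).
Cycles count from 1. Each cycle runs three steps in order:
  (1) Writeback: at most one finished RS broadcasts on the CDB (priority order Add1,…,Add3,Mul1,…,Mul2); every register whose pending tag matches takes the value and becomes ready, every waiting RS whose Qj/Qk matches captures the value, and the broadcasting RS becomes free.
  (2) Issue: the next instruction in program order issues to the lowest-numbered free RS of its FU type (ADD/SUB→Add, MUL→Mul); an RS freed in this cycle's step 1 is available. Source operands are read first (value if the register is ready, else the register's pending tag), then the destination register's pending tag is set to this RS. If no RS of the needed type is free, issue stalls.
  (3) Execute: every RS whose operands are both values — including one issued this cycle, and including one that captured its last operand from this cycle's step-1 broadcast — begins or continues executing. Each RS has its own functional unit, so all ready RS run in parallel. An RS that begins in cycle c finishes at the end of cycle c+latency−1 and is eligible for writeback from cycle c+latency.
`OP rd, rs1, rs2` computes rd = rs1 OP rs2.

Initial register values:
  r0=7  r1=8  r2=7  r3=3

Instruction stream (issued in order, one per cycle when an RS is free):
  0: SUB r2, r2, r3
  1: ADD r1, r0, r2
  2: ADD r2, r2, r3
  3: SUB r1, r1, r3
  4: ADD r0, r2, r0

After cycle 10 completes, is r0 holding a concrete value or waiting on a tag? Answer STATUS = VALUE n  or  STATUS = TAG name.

STATUS = TAG Add2

  c1: issue SUB r2<-Add1  regs: r0:7,r1:8,r2:Add1,r3:3
  c2: issue ADD r1<-Add2  regs: r0:7,r1:Add2,r2:Add1,r3:3
  c3: issue ADD r2<-Add3  regs: r0:7,r1:Add2,r2:Add3,r3:3
  c4: CDB Add1=4; issue SUB r1<-Add1  regs: r0:7,r1:Add1,r2:Add3,r3:3
  c5: stall  regs: r0:7,r1:Add1,r2:Add3,r3:3
  c6: stall  regs: r0:7,r1:Add1,r2:Add3,r3:3
  c7: CDB Add2=11; issue ADD r0<-Add2  regs: r0:Add2,r1:Add1,r2:Add3,r3:3
  c8: CDB Add3=7  regs: r0:Add2,r1:Add1,r2:7,r3:3
  c9: -  regs: r0:Add2,r1:Add1,r2:7,r3:3
  c10: CDB Add1=8  regs: r0:Add2,r1:8,r2:7,r3:3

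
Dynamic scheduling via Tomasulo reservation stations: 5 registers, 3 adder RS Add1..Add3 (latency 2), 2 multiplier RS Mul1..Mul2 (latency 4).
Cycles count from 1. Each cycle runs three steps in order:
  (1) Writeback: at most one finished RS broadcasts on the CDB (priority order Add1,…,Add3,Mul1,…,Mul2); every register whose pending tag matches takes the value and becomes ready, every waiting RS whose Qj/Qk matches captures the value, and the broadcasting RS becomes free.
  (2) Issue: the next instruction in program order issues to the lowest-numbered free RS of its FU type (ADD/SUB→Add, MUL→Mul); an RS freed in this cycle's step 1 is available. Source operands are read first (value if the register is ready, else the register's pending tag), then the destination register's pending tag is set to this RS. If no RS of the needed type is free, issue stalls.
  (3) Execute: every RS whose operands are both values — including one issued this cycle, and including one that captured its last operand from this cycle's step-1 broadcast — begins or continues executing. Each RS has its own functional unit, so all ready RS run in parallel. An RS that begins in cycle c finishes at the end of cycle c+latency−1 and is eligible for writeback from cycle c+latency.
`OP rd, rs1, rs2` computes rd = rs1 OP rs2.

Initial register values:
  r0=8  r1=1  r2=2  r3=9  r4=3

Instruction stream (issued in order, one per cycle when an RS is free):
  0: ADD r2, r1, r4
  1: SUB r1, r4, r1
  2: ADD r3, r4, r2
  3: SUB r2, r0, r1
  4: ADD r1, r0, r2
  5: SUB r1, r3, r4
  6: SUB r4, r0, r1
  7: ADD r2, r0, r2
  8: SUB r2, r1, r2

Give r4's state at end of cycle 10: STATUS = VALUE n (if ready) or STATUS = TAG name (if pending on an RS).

c1: issue ADD r2<-Add1 | r0:8,r1:1,r2:Add1,r3:9,r4:3
c2: issue SUB r1<-Add2 | r0:8,r1:Add2,r2:Add1,r3:9,r4:3
c3: CDB Add1=4; issue ADD r3<-Add1 | r0:8,r1:Add2,r2:4,r3:Add1,r4:3
c4: CDB Add2=2; issue SUB r2<-Add2 | r0:8,r1:2,r2:Add2,r3:Add1,r4:3
c5: CDB Add1=7; issue ADD r1<-Add1 | r0:8,r1:Add1,r2:Add2,r3:7,r4:3
c6: CDB Add2=6; issue SUB r1<-Add2 | r0:8,r1:Add2,r2:6,r3:7,r4:3
c7: issue SUB r4<-Add3 | r0:8,r1:Add2,r2:6,r3:7,r4:Add3
c8: CDB Add1=14; issue ADD r2<-Add1 | r0:8,r1:Add2,r2:Add1,r3:7,r4:Add3
c9: CDB Add2=4; issue SUB r2<-Add2 | r0:8,r1:4,r2:Add2,r3:7,r4:Add3
c10: CDB Add1=14 | r0:8,r1:4,r2:Add2,r3:7,r4:Add3

STATUS = TAG Add3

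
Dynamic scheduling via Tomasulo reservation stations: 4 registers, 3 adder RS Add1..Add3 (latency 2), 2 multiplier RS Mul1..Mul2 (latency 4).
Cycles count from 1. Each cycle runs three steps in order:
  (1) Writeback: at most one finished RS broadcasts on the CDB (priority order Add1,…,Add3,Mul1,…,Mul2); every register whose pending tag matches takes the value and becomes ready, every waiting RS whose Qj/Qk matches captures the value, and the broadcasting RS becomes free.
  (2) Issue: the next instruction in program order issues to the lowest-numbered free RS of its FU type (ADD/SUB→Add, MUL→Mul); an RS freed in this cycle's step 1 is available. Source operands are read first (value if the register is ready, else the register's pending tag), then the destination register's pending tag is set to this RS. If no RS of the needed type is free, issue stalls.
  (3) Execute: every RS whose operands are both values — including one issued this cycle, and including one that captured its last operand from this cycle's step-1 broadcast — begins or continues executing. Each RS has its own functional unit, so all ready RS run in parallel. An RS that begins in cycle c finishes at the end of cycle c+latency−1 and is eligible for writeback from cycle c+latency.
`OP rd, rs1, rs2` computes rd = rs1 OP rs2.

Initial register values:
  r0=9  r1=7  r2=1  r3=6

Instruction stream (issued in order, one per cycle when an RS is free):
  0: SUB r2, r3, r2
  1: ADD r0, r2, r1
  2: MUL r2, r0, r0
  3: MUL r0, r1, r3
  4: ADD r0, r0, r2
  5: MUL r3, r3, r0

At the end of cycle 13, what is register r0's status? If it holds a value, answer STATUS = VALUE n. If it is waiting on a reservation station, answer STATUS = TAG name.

c1: issue SUB r2<-Add1 | r0:9,r1:7,r2:Add1,r3:6
c2: issue ADD r0<-Add2 | r0:Add2,r1:7,r2:Add1,r3:6
c3: CDB Add1=5; issue MUL r2<-Mul1 | r0:Add2,r1:7,r2:Mul1,r3:6
c4: issue MUL r0<-Mul2 | r0:Mul2,r1:7,r2:Mul1,r3:6
c5: CDB Add2=12; issue ADD r0<-Add1 | r0:Add1,r1:7,r2:Mul1,r3:6
c6: stall | r0:Add1,r1:7,r2:Mul1,r3:6
c7: stall | r0:Add1,r1:7,r2:Mul1,r3:6
c8: CDB Mul2=42; issue MUL r3<-Mul2 | r0:Add1,r1:7,r2:Mul1,r3:Mul2
c9: CDB Mul1=144 | r0:Add1,r1:7,r2:144,r3:Mul2
c10: - | r0:Add1,r1:7,r2:144,r3:Mul2
c11: CDB Add1=186 | r0:186,r1:7,r2:144,r3:Mul2
c12: - | r0:186,r1:7,r2:144,r3:Mul2
c13: - | r0:186,r1:7,r2:144,r3:Mul2

STATUS = VALUE 186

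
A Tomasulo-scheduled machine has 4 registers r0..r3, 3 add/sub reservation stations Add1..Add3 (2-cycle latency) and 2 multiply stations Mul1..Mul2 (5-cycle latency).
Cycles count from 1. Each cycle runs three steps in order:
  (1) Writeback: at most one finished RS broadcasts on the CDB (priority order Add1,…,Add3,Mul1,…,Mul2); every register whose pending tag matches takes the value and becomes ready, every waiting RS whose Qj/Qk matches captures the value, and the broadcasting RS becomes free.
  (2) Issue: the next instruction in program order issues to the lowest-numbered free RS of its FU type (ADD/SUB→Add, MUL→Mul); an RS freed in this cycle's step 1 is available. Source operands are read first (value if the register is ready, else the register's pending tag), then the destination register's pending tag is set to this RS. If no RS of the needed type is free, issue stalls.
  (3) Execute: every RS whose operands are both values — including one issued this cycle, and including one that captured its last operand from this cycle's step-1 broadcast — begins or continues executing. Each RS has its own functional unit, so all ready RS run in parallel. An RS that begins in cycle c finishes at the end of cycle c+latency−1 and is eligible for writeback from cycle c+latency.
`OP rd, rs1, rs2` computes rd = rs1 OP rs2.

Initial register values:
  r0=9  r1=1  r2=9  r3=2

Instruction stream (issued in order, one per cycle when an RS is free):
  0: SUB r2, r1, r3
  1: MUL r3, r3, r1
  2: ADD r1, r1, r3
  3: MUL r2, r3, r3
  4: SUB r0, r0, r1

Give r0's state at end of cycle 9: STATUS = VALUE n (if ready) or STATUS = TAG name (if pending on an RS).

STATUS = TAG Add2

cycle 1: issue SUB r2<-Add1 // r0:9,r1:1,r2:Add1,r3:2
cycle 2: issue MUL r3<-Mul1 // r0:9,r1:1,r2:Add1,r3:Mul1
cycle 3: CDB Add1=-1; issue ADD r1<-Add1 // r0:9,r1:Add1,r2:-1,r3:Mul1
cycle 4: issue MUL r2<-Mul2 // r0:9,r1:Add1,r2:Mul2,r3:Mul1
cycle 5: issue SUB r0<-Add2 // r0:Add2,r1:Add1,r2:Mul2,r3:Mul1
cycle 6: - // r0:Add2,r1:Add1,r2:Mul2,r3:Mul1
cycle 7: CDB Mul1=2 // r0:Add2,r1:Add1,r2:Mul2,r3:2
cycle 8: - // r0:Add2,r1:Add1,r2:Mul2,r3:2
cycle 9: CDB Add1=3 // r0:Add2,r1:3,r2:Mul2,r3:2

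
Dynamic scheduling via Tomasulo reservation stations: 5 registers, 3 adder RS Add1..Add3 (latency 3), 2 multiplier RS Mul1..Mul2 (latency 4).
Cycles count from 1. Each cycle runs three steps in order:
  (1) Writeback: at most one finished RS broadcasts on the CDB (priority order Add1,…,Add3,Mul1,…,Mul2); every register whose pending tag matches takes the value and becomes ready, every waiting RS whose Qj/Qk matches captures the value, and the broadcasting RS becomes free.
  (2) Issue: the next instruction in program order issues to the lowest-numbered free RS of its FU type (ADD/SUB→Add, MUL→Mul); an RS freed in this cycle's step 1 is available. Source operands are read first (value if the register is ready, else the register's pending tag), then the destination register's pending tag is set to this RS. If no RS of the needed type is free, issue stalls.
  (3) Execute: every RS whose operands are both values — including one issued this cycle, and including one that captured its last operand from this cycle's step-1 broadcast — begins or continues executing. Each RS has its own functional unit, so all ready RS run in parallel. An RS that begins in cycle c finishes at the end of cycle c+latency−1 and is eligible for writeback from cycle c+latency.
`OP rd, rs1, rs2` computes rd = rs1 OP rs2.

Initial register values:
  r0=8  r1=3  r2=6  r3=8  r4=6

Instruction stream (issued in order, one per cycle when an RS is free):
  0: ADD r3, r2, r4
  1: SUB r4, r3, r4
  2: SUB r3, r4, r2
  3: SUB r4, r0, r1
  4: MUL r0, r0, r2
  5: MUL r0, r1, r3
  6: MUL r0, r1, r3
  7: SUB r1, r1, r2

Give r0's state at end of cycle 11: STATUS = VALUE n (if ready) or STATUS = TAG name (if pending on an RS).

cycle 1: issue ADD r3<-Add1 // r0:8,r1:3,r2:6,r3:Add1,r4:6
cycle 2: issue SUB r4<-Add2 // r0:8,r1:3,r2:6,r3:Add1,r4:Add2
cycle 3: issue SUB r3<-Add3 // r0:8,r1:3,r2:6,r3:Add3,r4:Add2
cycle 4: CDB Add1=12; issue SUB r4<-Add1 // r0:8,r1:3,r2:6,r3:Add3,r4:Add1
cycle 5: issue MUL r0<-Mul1 // r0:Mul1,r1:3,r2:6,r3:Add3,r4:Add1
cycle 6: issue MUL r0<-Mul2 // r0:Mul2,r1:3,r2:6,r3:Add3,r4:Add1
cycle 7: CDB Add1=5; stall // r0:Mul2,r1:3,r2:6,r3:Add3,r4:5
cycle 8: CDB Add2=6; stall // r0:Mul2,r1:3,r2:6,r3:Add3,r4:5
cycle 9: CDB Mul1=48; issue MUL r0<-Mul1 // r0:Mul1,r1:3,r2:6,r3:Add3,r4:5
cycle 10: issue SUB r1<-Add1 // r0:Mul1,r1:Add1,r2:6,r3:Add3,r4:5
cycle 11: CDB Add3=0 // r0:Mul1,r1:Add1,r2:6,r3:0,r4:5

STATUS = TAG Mul1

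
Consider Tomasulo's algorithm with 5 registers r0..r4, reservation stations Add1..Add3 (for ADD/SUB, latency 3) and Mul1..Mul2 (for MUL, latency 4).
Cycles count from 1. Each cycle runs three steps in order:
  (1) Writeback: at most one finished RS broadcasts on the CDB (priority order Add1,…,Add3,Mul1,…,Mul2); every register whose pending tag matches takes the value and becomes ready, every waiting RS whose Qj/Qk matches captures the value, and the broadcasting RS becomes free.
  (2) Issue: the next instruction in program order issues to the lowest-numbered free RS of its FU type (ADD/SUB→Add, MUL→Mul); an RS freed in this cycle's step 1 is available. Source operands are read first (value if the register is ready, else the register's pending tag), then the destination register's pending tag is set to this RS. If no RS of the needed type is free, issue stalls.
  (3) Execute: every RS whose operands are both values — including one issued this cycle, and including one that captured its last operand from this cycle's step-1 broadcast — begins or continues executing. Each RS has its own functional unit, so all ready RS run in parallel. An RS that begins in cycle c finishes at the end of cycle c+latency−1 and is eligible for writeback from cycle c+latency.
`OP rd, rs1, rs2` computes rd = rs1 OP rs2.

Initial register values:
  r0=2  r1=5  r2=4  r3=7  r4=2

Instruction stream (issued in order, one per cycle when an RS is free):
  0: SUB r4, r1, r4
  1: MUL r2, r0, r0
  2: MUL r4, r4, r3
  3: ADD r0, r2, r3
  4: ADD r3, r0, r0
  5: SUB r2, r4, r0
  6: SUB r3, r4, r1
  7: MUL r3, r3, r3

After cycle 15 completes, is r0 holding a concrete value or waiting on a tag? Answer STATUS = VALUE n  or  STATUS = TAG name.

STATUS = VALUE 11

c1: issue SUB r4<-Add1 | r0:2,r1:5,r2:4,r3:7,r4:Add1
c2: issue MUL r2<-Mul1 | r0:2,r1:5,r2:Mul1,r3:7,r4:Add1
c3: issue MUL r4<-Mul2 | r0:2,r1:5,r2:Mul1,r3:7,r4:Mul2
c4: CDB Add1=3; issue ADD r0<-Add1 | r0:Add1,r1:5,r2:Mul1,r3:7,r4:Mul2
c5: issue ADD r3<-Add2 | r0:Add1,r1:5,r2:Mul1,r3:Add2,r4:Mul2
c6: CDB Mul1=4; issue SUB r2<-Add3 | r0:Add1,r1:5,r2:Add3,r3:Add2,r4:Mul2
c7: stall | r0:Add1,r1:5,r2:Add3,r3:Add2,r4:Mul2
c8: CDB Mul2=21; stall | r0:Add1,r1:5,r2:Add3,r3:Add2,r4:21
c9: CDB Add1=11; issue SUB r3<-Add1 | r0:11,r1:5,r2:Add3,r3:Add1,r4:21
c10: issue MUL r3<-Mul1 | r0:11,r1:5,r2:Add3,r3:Mul1,r4:21
c11: - | r0:11,r1:5,r2:Add3,r3:Mul1,r4:21
c12: CDB Add1=16 | r0:11,r1:5,r2:Add3,r3:Mul1,r4:21
c13: CDB Add2=22 | r0:11,r1:5,r2:Add3,r3:Mul1,r4:21
c14: CDB Add3=10 | r0:11,r1:5,r2:10,r3:Mul1,r4:21
c15: - | r0:11,r1:5,r2:10,r3:Mul1,r4:21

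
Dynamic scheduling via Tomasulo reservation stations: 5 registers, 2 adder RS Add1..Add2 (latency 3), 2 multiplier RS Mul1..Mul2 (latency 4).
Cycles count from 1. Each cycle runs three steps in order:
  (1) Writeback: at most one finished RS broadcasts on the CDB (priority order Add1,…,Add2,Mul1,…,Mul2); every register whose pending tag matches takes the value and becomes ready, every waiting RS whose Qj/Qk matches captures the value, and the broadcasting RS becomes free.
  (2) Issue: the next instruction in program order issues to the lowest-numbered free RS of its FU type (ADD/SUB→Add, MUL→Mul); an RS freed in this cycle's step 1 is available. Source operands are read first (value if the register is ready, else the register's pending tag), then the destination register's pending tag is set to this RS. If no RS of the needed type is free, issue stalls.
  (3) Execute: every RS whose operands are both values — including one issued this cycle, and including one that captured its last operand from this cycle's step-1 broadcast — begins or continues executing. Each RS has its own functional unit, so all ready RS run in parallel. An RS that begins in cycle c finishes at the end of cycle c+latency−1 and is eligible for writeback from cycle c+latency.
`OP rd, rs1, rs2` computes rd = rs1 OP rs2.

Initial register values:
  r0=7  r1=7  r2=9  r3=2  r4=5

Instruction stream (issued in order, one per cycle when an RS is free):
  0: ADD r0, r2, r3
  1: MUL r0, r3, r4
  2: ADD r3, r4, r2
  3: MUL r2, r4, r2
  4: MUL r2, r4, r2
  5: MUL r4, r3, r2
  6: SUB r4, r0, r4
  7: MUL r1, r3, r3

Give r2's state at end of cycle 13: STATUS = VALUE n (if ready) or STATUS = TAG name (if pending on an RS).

cycle 1: issue ADD r0<-Add1 // r0:Add1,r1:7,r2:9,r3:2,r4:5
cycle 2: issue MUL r0<-Mul1 // r0:Mul1,r1:7,r2:9,r3:2,r4:5
cycle 3: issue ADD r3<-Add2 // r0:Mul1,r1:7,r2:9,r3:Add2,r4:5
cycle 4: CDB Add1=11; issue MUL r2<-Mul2 // r0:Mul1,r1:7,r2:Mul2,r3:Add2,r4:5
cycle 5: stall // r0:Mul1,r1:7,r2:Mul2,r3:Add2,r4:5
cycle 6: CDB Add2=14; stall // r0:Mul1,r1:7,r2:Mul2,r3:14,r4:5
cycle 7: CDB Mul1=10; issue MUL r2<-Mul1 // r0:10,r1:7,r2:Mul1,r3:14,r4:5
cycle 8: CDB Mul2=45; issue MUL r4<-Mul2 // r0:10,r1:7,r2:Mul1,r3:14,r4:Mul2
cycle 9: issue SUB r4<-Add1 // r0:10,r1:7,r2:Mul1,r3:14,r4:Add1
cycle 10: stall // r0:10,r1:7,r2:Mul1,r3:14,r4:Add1
cycle 11: stall // r0:10,r1:7,r2:Mul1,r3:14,r4:Add1
cycle 12: CDB Mul1=225; issue MUL r1<-Mul1 // r0:10,r1:Mul1,r2:225,r3:14,r4:Add1
cycle 13: - // r0:10,r1:Mul1,r2:225,r3:14,r4:Add1

STATUS = VALUE 225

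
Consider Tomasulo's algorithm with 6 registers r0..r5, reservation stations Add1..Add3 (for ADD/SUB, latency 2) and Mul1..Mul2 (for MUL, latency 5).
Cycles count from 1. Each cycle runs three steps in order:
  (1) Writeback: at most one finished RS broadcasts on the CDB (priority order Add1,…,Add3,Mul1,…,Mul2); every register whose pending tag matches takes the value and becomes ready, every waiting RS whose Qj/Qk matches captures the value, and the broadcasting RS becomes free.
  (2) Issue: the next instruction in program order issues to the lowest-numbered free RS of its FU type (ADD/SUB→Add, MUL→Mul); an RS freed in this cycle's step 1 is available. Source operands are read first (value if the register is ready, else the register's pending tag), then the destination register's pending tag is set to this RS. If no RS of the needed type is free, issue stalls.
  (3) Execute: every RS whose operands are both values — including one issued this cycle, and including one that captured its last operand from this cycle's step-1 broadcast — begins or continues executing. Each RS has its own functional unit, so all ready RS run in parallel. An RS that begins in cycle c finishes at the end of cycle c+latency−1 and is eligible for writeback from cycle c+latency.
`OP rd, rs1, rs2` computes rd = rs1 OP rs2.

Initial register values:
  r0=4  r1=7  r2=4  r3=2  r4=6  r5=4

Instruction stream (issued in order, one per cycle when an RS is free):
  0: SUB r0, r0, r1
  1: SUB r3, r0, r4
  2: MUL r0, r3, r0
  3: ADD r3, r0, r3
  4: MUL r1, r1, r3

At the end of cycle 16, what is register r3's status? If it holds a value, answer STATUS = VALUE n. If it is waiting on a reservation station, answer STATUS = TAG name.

STATUS = VALUE 18

  c1: issue SUB r0<-Add1  regs: r0:Add1,r1:7,r2:4,r3:2,r4:6,r5:4
  c2: issue SUB r3<-Add2  regs: r0:Add1,r1:7,r2:4,r3:Add2,r4:6,r5:4
  c3: CDB Add1=-3; issue MUL r0<-Mul1  regs: r0:Mul1,r1:7,r2:4,r3:Add2,r4:6,r5:4
  c4: issue ADD r3<-Add1  regs: r0:Mul1,r1:7,r2:4,r3:Add1,r4:6,r5:4
  c5: CDB Add2=-9; issue MUL r1<-Mul2  regs: r0:Mul1,r1:Mul2,r2:4,r3:Add1,r4:6,r5:4
  c6: -  regs: r0:Mul1,r1:Mul2,r2:4,r3:Add1,r4:6,r5:4
  c7: -  regs: r0:Mul1,r1:Mul2,r2:4,r3:Add1,r4:6,r5:4
  c8: -  regs: r0:Mul1,r1:Mul2,r2:4,r3:Add1,r4:6,r5:4
  c9: -  regs: r0:Mul1,r1:Mul2,r2:4,r3:Add1,r4:6,r5:4
  c10: CDB Mul1=27  regs: r0:27,r1:Mul2,r2:4,r3:Add1,r4:6,r5:4
  c11: -  regs: r0:27,r1:Mul2,r2:4,r3:Add1,r4:6,r5:4
  c12: CDB Add1=18  regs: r0:27,r1:Mul2,r2:4,r3:18,r4:6,r5:4
  c13: -  regs: r0:27,r1:Mul2,r2:4,r3:18,r4:6,r5:4
  c14: -  regs: r0:27,r1:Mul2,r2:4,r3:18,r4:6,r5:4
  c15: -  regs: r0:27,r1:Mul2,r2:4,r3:18,r4:6,r5:4
  c16: -  regs: r0:27,r1:Mul2,r2:4,r3:18,r4:6,r5:4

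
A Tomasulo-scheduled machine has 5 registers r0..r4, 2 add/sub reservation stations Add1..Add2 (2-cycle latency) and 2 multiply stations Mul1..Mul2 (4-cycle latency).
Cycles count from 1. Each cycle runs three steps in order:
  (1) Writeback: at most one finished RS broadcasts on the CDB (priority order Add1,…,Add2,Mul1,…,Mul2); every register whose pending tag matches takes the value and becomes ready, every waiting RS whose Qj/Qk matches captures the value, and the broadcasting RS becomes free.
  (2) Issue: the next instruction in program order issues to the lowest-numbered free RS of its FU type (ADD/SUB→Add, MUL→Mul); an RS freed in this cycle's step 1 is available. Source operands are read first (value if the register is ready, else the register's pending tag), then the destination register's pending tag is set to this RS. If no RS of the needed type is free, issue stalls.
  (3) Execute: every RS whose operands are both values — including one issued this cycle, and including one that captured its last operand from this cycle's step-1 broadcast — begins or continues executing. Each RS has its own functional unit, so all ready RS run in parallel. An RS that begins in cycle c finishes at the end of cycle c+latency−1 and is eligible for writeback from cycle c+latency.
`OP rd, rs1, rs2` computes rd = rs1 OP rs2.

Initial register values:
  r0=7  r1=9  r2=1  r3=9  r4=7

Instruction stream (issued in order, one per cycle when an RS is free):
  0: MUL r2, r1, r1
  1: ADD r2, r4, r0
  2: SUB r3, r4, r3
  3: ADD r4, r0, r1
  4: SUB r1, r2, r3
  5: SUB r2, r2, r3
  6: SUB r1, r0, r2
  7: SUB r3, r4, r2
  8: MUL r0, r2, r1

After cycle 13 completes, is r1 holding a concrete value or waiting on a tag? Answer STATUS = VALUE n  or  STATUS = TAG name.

STATUS = VALUE -9

c1: issue MUL r2<-Mul1 | r0:7,r1:9,r2:Mul1,r3:9,r4:7
c2: issue ADD r2<-Add1 | r0:7,r1:9,r2:Add1,r3:9,r4:7
c3: issue SUB r3<-Add2 | r0:7,r1:9,r2:Add1,r3:Add2,r4:7
c4: CDB Add1=14; issue ADD r4<-Add1 | r0:7,r1:9,r2:14,r3:Add2,r4:Add1
c5: CDB Add2=-2; issue SUB r1<-Add2 | r0:7,r1:Add2,r2:14,r3:-2,r4:Add1
c6: CDB Add1=16; issue SUB r2<-Add1 | r0:7,r1:Add2,r2:Add1,r3:-2,r4:16
c7: CDB Add2=16; issue SUB r1<-Add2 | r0:7,r1:Add2,r2:Add1,r3:-2,r4:16
c8: CDB Add1=16; issue SUB r3<-Add1 | r0:7,r1:Add2,r2:16,r3:Add1,r4:16
c9: CDB Mul1=81; issue MUL r0<-Mul1 | r0:Mul1,r1:Add2,r2:16,r3:Add1,r4:16
c10: CDB Add1=0 | r0:Mul1,r1:Add2,r2:16,r3:0,r4:16
c11: CDB Add2=-9 | r0:Mul1,r1:-9,r2:16,r3:0,r4:16
c12: - | r0:Mul1,r1:-9,r2:16,r3:0,r4:16
c13: - | r0:Mul1,r1:-9,r2:16,r3:0,r4:16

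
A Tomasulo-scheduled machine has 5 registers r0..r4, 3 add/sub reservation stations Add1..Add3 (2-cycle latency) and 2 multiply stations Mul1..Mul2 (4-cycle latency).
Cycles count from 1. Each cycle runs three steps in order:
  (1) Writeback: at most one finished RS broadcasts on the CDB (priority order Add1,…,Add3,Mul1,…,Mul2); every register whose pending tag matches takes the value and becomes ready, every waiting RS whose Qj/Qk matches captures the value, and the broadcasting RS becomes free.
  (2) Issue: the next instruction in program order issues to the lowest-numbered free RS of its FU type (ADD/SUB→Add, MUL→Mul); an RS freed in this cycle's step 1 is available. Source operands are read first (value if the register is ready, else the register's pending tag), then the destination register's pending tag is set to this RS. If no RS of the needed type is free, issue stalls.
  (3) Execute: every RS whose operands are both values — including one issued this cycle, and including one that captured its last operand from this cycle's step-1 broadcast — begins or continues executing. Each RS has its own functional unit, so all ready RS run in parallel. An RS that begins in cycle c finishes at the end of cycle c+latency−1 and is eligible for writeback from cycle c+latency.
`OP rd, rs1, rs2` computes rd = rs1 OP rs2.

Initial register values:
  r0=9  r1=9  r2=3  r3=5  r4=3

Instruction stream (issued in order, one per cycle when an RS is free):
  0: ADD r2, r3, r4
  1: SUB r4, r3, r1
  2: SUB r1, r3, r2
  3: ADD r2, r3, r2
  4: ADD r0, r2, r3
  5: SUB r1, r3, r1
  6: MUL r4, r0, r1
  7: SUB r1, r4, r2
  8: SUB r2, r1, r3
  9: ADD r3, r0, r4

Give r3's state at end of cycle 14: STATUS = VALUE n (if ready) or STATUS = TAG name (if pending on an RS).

  c1: issue ADD r2<-Add1  regs: r0:9,r1:9,r2:Add1,r3:5,r4:3
  c2: issue SUB r4<-Add2  regs: r0:9,r1:9,r2:Add1,r3:5,r4:Add2
  c3: CDB Add1=8; issue SUB r1<-Add1  regs: r0:9,r1:Add1,r2:8,r3:5,r4:Add2
  c4: CDB Add2=-4; issue ADD r2<-Add2  regs: r0:9,r1:Add1,r2:Add2,r3:5,r4:-4
  c5: CDB Add1=-3; issue ADD r0<-Add1  regs: r0:Add1,r1:-3,r2:Add2,r3:5,r4:-4
  c6: CDB Add2=13; issue SUB r1<-Add2  regs: r0:Add1,r1:Add2,r2:13,r3:5,r4:-4
  c7: issue MUL r4<-Mul1  regs: r0:Add1,r1:Add2,r2:13,r3:5,r4:Mul1
  c8: CDB Add1=18; issue SUB r1<-Add1  regs: r0:18,r1:Add1,r2:13,r3:5,r4:Mul1
  c9: CDB Add2=8; issue SUB r2<-Add2  regs: r0:18,r1:Add1,r2:Add2,r3:5,r4:Mul1
  c10: issue ADD r3<-Add3  regs: r0:18,r1:Add1,r2:Add2,r3:Add3,r4:Mul1
  c11: -  regs: r0:18,r1:Add1,r2:Add2,r3:Add3,r4:Mul1
  c12: -  regs: r0:18,r1:Add1,r2:Add2,r3:Add3,r4:Mul1
  c13: CDB Mul1=144  regs: r0:18,r1:Add1,r2:Add2,r3:Add3,r4:144
  c14: -  regs: r0:18,r1:Add1,r2:Add2,r3:Add3,r4:144

STATUS = TAG Add3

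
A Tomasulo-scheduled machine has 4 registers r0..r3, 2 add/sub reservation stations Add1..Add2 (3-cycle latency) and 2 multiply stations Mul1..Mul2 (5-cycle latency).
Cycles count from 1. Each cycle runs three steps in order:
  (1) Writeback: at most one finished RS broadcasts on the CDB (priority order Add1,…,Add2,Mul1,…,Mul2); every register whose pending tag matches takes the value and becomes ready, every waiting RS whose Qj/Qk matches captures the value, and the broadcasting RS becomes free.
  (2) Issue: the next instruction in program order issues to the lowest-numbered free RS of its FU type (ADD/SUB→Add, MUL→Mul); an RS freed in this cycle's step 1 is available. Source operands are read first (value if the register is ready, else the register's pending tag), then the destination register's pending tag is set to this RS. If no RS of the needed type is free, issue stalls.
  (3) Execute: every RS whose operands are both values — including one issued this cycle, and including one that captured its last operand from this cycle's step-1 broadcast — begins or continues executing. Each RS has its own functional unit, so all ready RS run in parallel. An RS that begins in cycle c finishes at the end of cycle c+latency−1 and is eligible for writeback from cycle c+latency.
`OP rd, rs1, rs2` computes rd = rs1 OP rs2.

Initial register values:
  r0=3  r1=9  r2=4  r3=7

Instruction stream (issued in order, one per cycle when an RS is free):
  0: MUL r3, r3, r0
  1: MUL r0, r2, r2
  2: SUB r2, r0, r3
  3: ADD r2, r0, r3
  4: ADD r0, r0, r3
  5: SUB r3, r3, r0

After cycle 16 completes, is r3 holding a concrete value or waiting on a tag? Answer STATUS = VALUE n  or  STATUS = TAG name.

STATUS = VALUE -16

cycle 1: issue MUL r3<-Mul1 // r0:3,r1:9,r2:4,r3:Mul1
cycle 2: issue MUL r0<-Mul2 // r0:Mul2,r1:9,r2:4,r3:Mul1
cycle 3: issue SUB r2<-Add1 // r0:Mul2,r1:9,r2:Add1,r3:Mul1
cycle 4: issue ADD r2<-Add2 // r0:Mul2,r1:9,r2:Add2,r3:Mul1
cycle 5: stall // r0:Mul2,r1:9,r2:Add2,r3:Mul1
cycle 6: CDB Mul1=21; stall // r0:Mul2,r1:9,r2:Add2,r3:21
cycle 7: CDB Mul2=16; stall // r0:16,r1:9,r2:Add2,r3:21
cycle 8: stall // r0:16,r1:9,r2:Add2,r3:21
cycle 9: stall // r0:16,r1:9,r2:Add2,r3:21
cycle 10: CDB Add1=-5; issue ADD r0<-Add1 // r0:Add1,r1:9,r2:Add2,r3:21
cycle 11: CDB Add2=37; issue SUB r3<-Add2 // r0:Add1,r1:9,r2:37,r3:Add2
cycle 12: - // r0:Add1,r1:9,r2:37,r3:Add2
cycle 13: CDB Add1=37 // r0:37,r1:9,r2:37,r3:Add2
cycle 14: - // r0:37,r1:9,r2:37,r3:Add2
cycle 15: - // r0:37,r1:9,r2:37,r3:Add2
cycle 16: CDB Add2=-16 // r0:37,r1:9,r2:37,r3:-16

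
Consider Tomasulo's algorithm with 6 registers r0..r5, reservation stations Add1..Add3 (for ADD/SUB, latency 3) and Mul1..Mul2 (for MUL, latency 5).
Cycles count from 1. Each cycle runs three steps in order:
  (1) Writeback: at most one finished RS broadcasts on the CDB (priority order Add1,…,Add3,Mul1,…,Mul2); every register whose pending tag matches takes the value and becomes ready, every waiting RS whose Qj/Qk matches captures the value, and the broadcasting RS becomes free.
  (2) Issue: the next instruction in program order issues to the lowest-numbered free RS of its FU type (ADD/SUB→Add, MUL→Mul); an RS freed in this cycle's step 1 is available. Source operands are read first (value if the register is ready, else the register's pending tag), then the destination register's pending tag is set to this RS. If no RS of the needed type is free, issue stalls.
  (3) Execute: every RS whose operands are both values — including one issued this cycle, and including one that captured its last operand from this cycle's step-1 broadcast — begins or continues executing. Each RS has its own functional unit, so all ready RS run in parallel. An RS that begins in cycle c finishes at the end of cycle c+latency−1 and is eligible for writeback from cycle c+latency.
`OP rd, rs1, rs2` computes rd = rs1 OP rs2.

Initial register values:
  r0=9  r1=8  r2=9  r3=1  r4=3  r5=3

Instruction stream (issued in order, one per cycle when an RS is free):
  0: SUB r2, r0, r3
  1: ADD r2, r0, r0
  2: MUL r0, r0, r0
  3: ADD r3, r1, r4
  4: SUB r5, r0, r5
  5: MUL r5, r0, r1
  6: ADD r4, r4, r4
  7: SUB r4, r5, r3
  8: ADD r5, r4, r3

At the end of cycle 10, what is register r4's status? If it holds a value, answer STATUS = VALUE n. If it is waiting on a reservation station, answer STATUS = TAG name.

c1: issue SUB r2<-Add1 | r0:9,r1:8,r2:Add1,r3:1,r4:3,r5:3
c2: issue ADD r2<-Add2 | r0:9,r1:8,r2:Add2,r3:1,r4:3,r5:3
c3: issue MUL r0<-Mul1 | r0:Mul1,r1:8,r2:Add2,r3:1,r4:3,r5:3
c4: CDB Add1=8; issue ADD r3<-Add1 | r0:Mul1,r1:8,r2:Add2,r3:Add1,r4:3,r5:3
c5: CDB Add2=18; issue SUB r5<-Add2 | r0:Mul1,r1:8,r2:18,r3:Add1,r4:3,r5:Add2
c6: issue MUL r5<-Mul2 | r0:Mul1,r1:8,r2:18,r3:Add1,r4:3,r5:Mul2
c7: CDB Add1=11; issue ADD r4<-Add1 | r0:Mul1,r1:8,r2:18,r3:11,r4:Add1,r5:Mul2
c8: CDB Mul1=81; issue SUB r4<-Add3 | r0:81,r1:8,r2:18,r3:11,r4:Add3,r5:Mul2
c9: stall | r0:81,r1:8,r2:18,r3:11,r4:Add3,r5:Mul2
c10: CDB Add1=6; issue ADD r5<-Add1 | r0:81,r1:8,r2:18,r3:11,r4:Add3,r5:Add1

STATUS = TAG Add3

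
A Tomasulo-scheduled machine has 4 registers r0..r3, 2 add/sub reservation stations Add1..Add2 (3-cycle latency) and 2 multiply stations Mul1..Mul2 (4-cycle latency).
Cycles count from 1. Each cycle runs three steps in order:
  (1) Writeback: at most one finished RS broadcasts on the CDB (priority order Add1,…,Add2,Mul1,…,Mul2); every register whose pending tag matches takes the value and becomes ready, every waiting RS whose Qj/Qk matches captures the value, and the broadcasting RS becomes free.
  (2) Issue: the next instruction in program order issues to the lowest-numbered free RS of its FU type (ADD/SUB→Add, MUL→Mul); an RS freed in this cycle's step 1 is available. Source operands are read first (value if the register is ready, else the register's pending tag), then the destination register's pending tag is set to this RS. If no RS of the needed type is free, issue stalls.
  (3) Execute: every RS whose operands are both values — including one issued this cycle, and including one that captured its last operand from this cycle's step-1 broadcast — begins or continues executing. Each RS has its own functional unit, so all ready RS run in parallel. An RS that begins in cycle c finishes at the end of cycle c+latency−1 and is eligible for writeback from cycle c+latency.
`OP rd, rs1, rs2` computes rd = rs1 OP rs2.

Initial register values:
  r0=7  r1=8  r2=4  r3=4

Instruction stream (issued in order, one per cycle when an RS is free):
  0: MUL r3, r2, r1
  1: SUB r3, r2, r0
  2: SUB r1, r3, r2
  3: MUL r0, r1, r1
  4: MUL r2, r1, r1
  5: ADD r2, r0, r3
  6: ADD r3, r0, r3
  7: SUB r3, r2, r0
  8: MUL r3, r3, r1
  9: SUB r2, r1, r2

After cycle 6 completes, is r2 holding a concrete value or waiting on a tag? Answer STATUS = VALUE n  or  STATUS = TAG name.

  c1: issue MUL r3<-Mul1  regs: r0:7,r1:8,r2:4,r3:Mul1
  c2: issue SUB r3<-Add1  regs: r0:7,r1:8,r2:4,r3:Add1
  c3: issue SUB r1<-Add2  regs: r0:7,r1:Add2,r2:4,r3:Add1
  c4: issue MUL r0<-Mul2  regs: r0:Mul2,r1:Add2,r2:4,r3:Add1
  c5: CDB Add1=-3; stall  regs: r0:Mul2,r1:Add2,r2:4,r3:-3
  c6: CDB Mul1=32; issue MUL r2<-Mul1  regs: r0:Mul2,r1:Add2,r2:Mul1,r3:-3

STATUS = TAG Mul1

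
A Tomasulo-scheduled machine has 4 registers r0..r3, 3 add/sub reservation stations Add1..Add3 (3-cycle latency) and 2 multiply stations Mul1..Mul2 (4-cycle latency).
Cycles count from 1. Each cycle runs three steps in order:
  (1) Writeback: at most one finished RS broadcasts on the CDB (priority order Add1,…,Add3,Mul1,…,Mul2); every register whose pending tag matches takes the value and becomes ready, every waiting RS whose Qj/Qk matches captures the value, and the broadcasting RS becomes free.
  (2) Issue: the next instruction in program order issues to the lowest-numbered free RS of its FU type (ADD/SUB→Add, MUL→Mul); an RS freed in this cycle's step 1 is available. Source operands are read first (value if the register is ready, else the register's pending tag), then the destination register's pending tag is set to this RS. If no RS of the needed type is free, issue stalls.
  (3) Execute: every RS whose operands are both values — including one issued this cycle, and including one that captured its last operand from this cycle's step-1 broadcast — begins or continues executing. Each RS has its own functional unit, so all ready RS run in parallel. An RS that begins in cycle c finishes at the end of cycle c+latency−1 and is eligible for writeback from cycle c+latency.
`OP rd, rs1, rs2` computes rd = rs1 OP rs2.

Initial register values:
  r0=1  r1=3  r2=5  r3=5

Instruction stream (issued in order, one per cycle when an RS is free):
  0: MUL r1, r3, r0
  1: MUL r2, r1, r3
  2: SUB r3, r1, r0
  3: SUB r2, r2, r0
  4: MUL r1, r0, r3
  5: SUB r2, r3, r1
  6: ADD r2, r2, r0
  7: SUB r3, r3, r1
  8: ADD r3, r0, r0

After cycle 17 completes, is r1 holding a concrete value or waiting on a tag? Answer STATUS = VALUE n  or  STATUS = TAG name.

  c1: issue MUL r1<-Mul1  regs: r0:1,r1:Mul1,r2:5,r3:5
  c2: issue MUL r2<-Mul2  regs: r0:1,r1:Mul1,r2:Mul2,r3:5
  c3: issue SUB r3<-Add1  regs: r0:1,r1:Mul1,r2:Mul2,r3:Add1
  c4: issue SUB r2<-Add2  regs: r0:1,r1:Mul1,r2:Add2,r3:Add1
  c5: CDB Mul1=5; issue MUL r1<-Mul1  regs: r0:1,r1:Mul1,r2:Add2,r3:Add1
  c6: issue SUB r2<-Add3  regs: r0:1,r1:Mul1,r2:Add3,r3:Add1
  c7: stall  regs: r0:1,r1:Mul1,r2:Add3,r3:Add1
  c8: CDB Add1=4; issue ADD r2<-Add1  regs: r0:1,r1:Mul1,r2:Add1,r3:4
  c9: CDB Mul2=25; stall  regs: r0:1,r1:Mul1,r2:Add1,r3:4
  c10: stall  regs: r0:1,r1:Mul1,r2:Add1,r3:4
  c11: stall  regs: r0:1,r1:Mul1,r2:Add1,r3:4
  c12: CDB Add2=24; issue SUB r3<-Add2  regs: r0:1,r1:Mul1,r2:Add1,r3:Add2
  c13: CDB Mul1=4; stall  regs: r0:1,r1:4,r2:Add1,r3:Add2
  c14: stall  regs: r0:1,r1:4,r2:Add1,r3:Add2
  c15: stall  regs: r0:1,r1:4,r2:Add1,r3:Add2
  c16: CDB Add2=0; issue ADD r3<-Add2  regs: r0:1,r1:4,r2:Add1,r3:Add2
  c17: CDB Add3=0  regs: r0:1,r1:4,r2:Add1,r3:Add2

STATUS = VALUE 4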